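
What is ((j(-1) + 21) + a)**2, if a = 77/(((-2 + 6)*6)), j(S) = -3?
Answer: 259081/576 ≈ 449.79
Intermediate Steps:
a = 77/24 (a = 77/((4*6)) = 77/24 ≈ 3.2083)
((j(-1) + 21) + a)**2 = ((-3 + 21) + 77/24)**2 = (18 + 77/24)**2 = (509/24)**2 = 259081/576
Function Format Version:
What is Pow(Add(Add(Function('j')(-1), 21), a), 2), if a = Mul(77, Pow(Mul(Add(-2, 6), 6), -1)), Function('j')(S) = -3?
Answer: Rational(259081, 576) ≈ 449.79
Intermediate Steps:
a = Rational(77, 24) (a = Mul(77, Pow(Mul(4, 6), -1)) = Mul(77, Pow(24, -1)) = Mul(77, Rational(1, 24)) = Rational(77, 24) ≈ 3.2083)
Pow(Add(Add(Function('j')(-1), 21), a), 2) = Pow(Add(Add(-3, 21), Rational(77, 24)), 2) = Pow(Add(18, Rational(77, 24)), 2) = Pow(Rational(509, 24), 2) = Rational(259081, 576)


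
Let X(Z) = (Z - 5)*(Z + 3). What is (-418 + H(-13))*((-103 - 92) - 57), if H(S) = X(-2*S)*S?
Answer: 2100420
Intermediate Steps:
X(Z) = (-5 + Z)*(3 + Z)
H(S) = S*(-15 + 4*S + 4*S²) (H(S) = (-15 + (-2*S)² - (-4)*S)*S = (-15 + 4*S² + 4*S)*S = (-15 + 4*S + 4*S²)*S = S*(-15 + 4*S + 4*S²))
(-418 + H(-13))*((-103 - 92) - 57) = (-418 - 13*(-15 + 4*(-13) + 4*(-13)²))*((-103 - 92) - 57) = (-418 - 13*(-15 - 52 + 4*169))*(-195 - 57) = (-418 - 13*(-15 - 52 + 676))*(-252) = (-418 - 13*609)*(-252) = (-418 - 7917)*(-252) = -8335*(-252) = 2100420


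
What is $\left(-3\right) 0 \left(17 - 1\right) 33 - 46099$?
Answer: $-46099$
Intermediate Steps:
$\left(-3\right) 0 \left(17 - 1\right) 33 - 46099 = 0 \cdot 16 \cdot 33 - 46099 = 0 \cdot 33 - 46099 = 0 - 46099 = -46099$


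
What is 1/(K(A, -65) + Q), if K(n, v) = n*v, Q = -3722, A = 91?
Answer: -1/9637 ≈ -0.00010377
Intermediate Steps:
1/(K(A, -65) + Q) = 1/(91*(-65) - 3722) = 1/(-5915 - 3722) = 1/(-9637) = -1/9637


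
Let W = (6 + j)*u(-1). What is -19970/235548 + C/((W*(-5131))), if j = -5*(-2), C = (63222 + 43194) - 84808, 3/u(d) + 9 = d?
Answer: 478946255/604298394 ≈ 0.79257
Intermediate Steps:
u(d) = 3/(-9 + d)
C = 21608 (C = 106416 - 84808 = 21608)
j = 10
W = -24/5 (W = (6 + 10)*(3/(-9 - 1)) = 16*(3/(-10)) = 16*(3*(-⅒)) = 16*(-3/10) = -24/5 ≈ -4.8000)
-19970/235548 + C/((W*(-5131))) = -19970/235548 + 21608/((-24/5*(-5131))) = -19970*1/235548 + 21608/(123144/5) = -9985/117774 + 21608*(5/123144) = -9985/117774 + 13505/15393 = 478946255/604298394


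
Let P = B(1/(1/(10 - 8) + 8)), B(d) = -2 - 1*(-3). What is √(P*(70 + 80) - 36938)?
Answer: 2*I*√9197 ≈ 191.8*I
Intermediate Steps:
B(d) = 1 (B(d) = -2 + 3 = 1)
P = 1
√(P*(70 + 80) - 36938) = √(1*(70 + 80) - 36938) = √(1*150 - 36938) = √(150 - 36938) = √(-36788) = 2*I*√9197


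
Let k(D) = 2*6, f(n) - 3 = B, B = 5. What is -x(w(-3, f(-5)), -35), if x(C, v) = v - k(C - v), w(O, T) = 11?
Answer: 47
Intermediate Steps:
f(n) = 8 (f(n) = 3 + 5 = 8)
k(D) = 12
x(C, v) = -12 + v (x(C, v) = v - 1*12 = v - 12 = -12 + v)
-x(w(-3, f(-5)), -35) = -(-12 - 35) = -1*(-47) = 47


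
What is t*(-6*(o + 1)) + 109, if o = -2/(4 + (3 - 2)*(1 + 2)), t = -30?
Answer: 1663/7 ≈ 237.57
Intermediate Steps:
o = -2/7 (o = -2/(4 + 1*3) = -2/(4 + 3) = -2/7 ≈ -0.28571)
t*(-6*(o + 1)) + 109 = -(-180)*(-2/7 + 1) + 109 = -(-180)*5/7 + 109 = -30*(-30/7) + 109 = 900/7 + 109 = 1663/7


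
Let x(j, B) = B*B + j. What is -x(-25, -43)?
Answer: -1824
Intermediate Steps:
x(j, B) = j + B² (x(j, B) = B² + j = j + B²)
-x(-25, -43) = -(-25 + (-43)²) = -(-25 + 1849) = -1*1824 = -1824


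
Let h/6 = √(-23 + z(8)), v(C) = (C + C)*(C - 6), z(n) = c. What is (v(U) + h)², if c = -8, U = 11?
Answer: 10984 + 1320*I*√31 ≈ 10984.0 + 7349.4*I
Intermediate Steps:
z(n) = -8
v(C) = 2*C*(-6 + C) (v(C) = (2*C)*(-6 + C) = 2*C*(-6 + C))
h = 6*I*√31 (h = 6*√(-23 - 8) = 6*√(-31) = 6*(I*√31) = 6*I*√31 ≈ 33.407*I)
(v(U) + h)² = (2*11*(-6 + 11) + 6*I*√31)² = (2*11*5 + 6*I*√31)² = (110 + 6*I*√31)²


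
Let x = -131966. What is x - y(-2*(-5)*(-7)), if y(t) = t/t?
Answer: -131967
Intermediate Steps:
y(t) = 1
x - y(-2*(-5)*(-7)) = -131966 - 1*1 = -131966 - 1 = -131967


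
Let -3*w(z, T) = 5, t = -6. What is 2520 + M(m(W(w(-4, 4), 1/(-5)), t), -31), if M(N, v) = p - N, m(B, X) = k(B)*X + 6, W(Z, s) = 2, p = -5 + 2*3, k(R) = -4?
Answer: 2491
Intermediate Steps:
w(z, T) = -5/3 (w(z, T) = -⅓*5 = -5/3)
p = 1 (p = -5 + 6 = 1)
m(B, X) = 6 - 4*X (m(B, X) = -4*X + 6 = 6 - 4*X)
M(N, v) = 1 - N
2520 + M(m(W(w(-4, 4), 1/(-5)), t), -31) = 2520 + (1 - (6 - 4*(-6))) = 2520 + (1 - (6 + 24)) = 2520 + (1 - 1*30) = 2520 + (1 - 30) = 2520 - 29 = 2491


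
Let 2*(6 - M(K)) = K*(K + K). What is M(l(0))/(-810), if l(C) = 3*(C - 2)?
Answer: 1/27 ≈ 0.037037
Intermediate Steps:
l(C) = -6 + 3*C (l(C) = 3*(-2 + C) = -6 + 3*C)
M(K) = 6 - K² (M(K) = 6 - K*(K + K)/2 = 6 - K*2*K/2 = 6 - K²)
M(l(0))/(-810) = (6 - (-6 + 3*0)²)/(-810) = (6 - (-6 + 0)²)*(-1/810) = (6 - 1*(-6)²)*(-1/810) = (6 - 1*36)*(-1/810) = (6 - 36)*(-1/810) = -30*(-1/810) = 1/27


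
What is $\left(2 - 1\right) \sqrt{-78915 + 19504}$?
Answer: $11 i \sqrt{491} \approx 243.74 i$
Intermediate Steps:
$\left(2 - 1\right) \sqrt{-78915 + 19504} = \left(2 - 1\right) \sqrt{-59411} = 1 \cdot 11 i \sqrt{491} = 11 i \sqrt{491}$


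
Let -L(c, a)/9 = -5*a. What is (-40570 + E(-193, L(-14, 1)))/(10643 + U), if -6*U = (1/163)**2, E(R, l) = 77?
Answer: -6455151102/1696643201 ≈ -3.8047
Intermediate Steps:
L(c, a) = 45*a (L(c, a) = -(-45)*a = 45*a)
U = -1/159414 (U = -(1/163)**2/6 = -1/6*1/26569 = -1/159414 ≈ -6.2730e-6)
(-40570 + E(-193, L(-14, 1)))/(10643 + U) = (-40570 + 77)/(10643 - 1/159414) = -40493/1696643201/159414 = -40493*159414/1696643201 = -6455151102/1696643201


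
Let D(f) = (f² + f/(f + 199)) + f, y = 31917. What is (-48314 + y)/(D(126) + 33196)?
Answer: -5329025/15989476 ≈ -0.33328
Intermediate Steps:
D(f) = f + f² + f/(199 + f) (D(f) = (f² + f/(199 + f)) + f = f + f² + f/(199 + f))
(-48314 + y)/(D(126) + 33196) = (-48314 + 31917)/(126*(200 + 126² + 200*126)/(199 + 126) + 33196) = -16397/(126*(200 + 15876 + 25200)/325 + 33196) = -16397/(126*(1/325)*41276 + 33196) = -16397/(5200776/325 + 33196) = -16397/15989476/325 = -16397*325/15989476 = -5329025/15989476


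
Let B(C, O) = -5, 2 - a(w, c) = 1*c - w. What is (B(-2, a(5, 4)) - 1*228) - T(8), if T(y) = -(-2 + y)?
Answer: -227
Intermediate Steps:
a(w, c) = 2 + w - c (a(w, c) = 2 - (1*c - w) = 2 - (c - w) = 2 + (w - c) = 2 + w - c)
T(y) = 2 - y
(B(-2, a(5, 4)) - 1*228) - T(8) = (-5 - 1*228) - (2 - 1*8) = (-5 - 228) - (2 - 8) = -233 - 1*(-6) = -233 + 6 = -227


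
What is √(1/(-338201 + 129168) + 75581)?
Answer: 6*√91736008539241/209033 ≈ 274.92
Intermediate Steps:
√(1/(-338201 + 129168) + 75581) = √(1/(-209033) + 75581) = √(-1/209033 + 75581) = √(15798923172/209033) = 6*√91736008539241/209033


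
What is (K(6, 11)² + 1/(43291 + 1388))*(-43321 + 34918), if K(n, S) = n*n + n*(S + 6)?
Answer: -2383278122477/14893 ≈ -1.6003e+8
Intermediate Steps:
K(n, S) = n² + n*(6 + S)
(K(6, 11)² + 1/(43291 + 1388))*(-43321 + 34918) = ((6*(6 + 11 + 6))² + 1/(43291 + 1388))*(-43321 + 34918) = ((6*23)² + 1/44679)*(-8403) = (138² + 1/44679)*(-8403) = (19044 + 1/44679)*(-8403) = (850866877/44679)*(-8403) = -2383278122477/14893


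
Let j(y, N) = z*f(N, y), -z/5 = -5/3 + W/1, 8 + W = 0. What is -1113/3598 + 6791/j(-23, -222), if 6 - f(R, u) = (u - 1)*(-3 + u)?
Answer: -2059976/3838295 ≈ -0.53669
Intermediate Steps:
W = -8 (W = -8 + 0 = -8)
f(R, u) = 6 - (-1 + u)*(-3 + u) (f(R, u) = 6 - (u - 1)*(-3 + u) = 6 - (-1 + u)*(-3 + u))
z = 145/3 (z = -5*(-5/3 - 8/1) = -5*(-5*⅓ - 8*1) = -5*(-5/3 - 8) = -5*(-29/3) = 145/3 ≈ 48.333)
j(y, N) = 145 - 145*y²/3 + 580*y/3 (j(y, N) = 145*(3 - y² + 4*y)/3 = 145 - 145*y²/3 + 580*y/3)
-1113/3598 + 6791/j(-23, -222) = -1113/3598 + 6791/(145 - 145/3*(-23)² + (580/3)*(-23)) = -1113*1/3598 + 6791/(145 - 145/3*529 - 13340/3) = -159/514 + 6791/(145 - 76705/3 - 13340/3) = -159/514 + 6791/(-29870) = -159/514 + 6791*(-1/29870) = -159/514 - 6791/29870 = -2059976/3838295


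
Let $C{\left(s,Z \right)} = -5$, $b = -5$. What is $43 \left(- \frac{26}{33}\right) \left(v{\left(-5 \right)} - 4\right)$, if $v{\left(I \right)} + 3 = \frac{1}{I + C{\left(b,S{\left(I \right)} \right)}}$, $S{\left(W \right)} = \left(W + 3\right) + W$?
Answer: $\frac{39689}{165} \approx 240.54$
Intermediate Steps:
$S{\left(W \right)} = 3 + 2 W$ ($S{\left(W \right)} = \left(3 + W\right) + W = 3 + 2 W$)
$v{\left(I \right)} = -3 + \frac{1}{-5 + I}$ ($v{\left(I \right)} = -3 + \frac{1}{I - 5} = -3 + \frac{1}{-5 + I}$)
$43 \left(- \frac{26}{33}\right) \left(v{\left(-5 \right)} - 4\right) = 43 \left(- \frac{26}{33}\right) \left(\frac{16 - -15}{-5 - 5} - 4\right) = 43 \left(\left(-26\right) \frac{1}{33}\right) \left(\frac{16 + 15}{-10} - 4\right) = 43 \left(- \frac{26}{33}\right) \left(\left(- \frac{1}{10}\right) 31 - 4\right) = - \frac{1118 \left(- \frac{31}{10} - 4\right)}{33} = \left(- \frac{1118}{33}\right) \left(- \frac{71}{10}\right) = \frac{39689}{165}$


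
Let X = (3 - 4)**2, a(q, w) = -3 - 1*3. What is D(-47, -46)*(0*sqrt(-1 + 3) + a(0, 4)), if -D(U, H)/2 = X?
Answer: 12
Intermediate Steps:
a(q, w) = -6 (a(q, w) = -3 - 3 = -6)
X = 1 (X = (-1)**2 = 1)
D(U, H) = -2 (D(U, H) = -2*1 = -2)
D(-47, -46)*(0*sqrt(-1 + 3) + a(0, 4)) = -2*(0*sqrt(-1 + 3) - 6) = -2*(0*sqrt(2) - 6) = -2*(0 - 6) = -2*(-6) = 12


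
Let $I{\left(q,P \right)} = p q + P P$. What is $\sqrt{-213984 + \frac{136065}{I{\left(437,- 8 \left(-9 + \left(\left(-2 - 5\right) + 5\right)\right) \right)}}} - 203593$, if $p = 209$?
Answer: $-203593 + \frac{i \sqrt{2100507371863131}}{99077} \approx -2.0359 \cdot 10^{5} + 462.58 i$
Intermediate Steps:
$I{\left(q,P \right)} = P^{2} + 209 q$ ($I{\left(q,P \right)} = 209 q + P P = 209 q + P^{2} = P^{2} + 209 q$)
$\sqrt{-213984 + \frac{136065}{I{\left(437,- 8 \left(-9 + \left(\left(-2 - 5\right) + 5\right)\right) \right)}}} - 203593 = \sqrt{-213984 + \frac{136065}{\left(- 8 \left(-9 + \left(\left(-2 - 5\right) + 5\right)\right)\right)^{2} + 209 \cdot 437}} - 203593 = \sqrt{-213984 + \frac{136065}{\left(- 8 \left(-9 + \left(-7 + 5\right)\right)\right)^{2} + 91333}} - 203593 = \sqrt{-213984 + \frac{136065}{\left(- 8 \left(-9 - 2\right)\right)^{2} + 91333}} - 203593 = \sqrt{-213984 + \frac{136065}{\left(\left(-8\right) \left(-11\right)\right)^{2} + 91333}} - 203593 = \sqrt{-213984 + \frac{136065}{88^{2} + 91333}} - 203593 = \sqrt{-213984 + \frac{136065}{7744 + 91333}} - 203593 = \sqrt{-213984 + \frac{136065}{99077}} - 203593 = \sqrt{- \frac{21200756703}{99077}} - 203593 = \frac{i \sqrt{2100507371863131}}{99077} - 203593 = -203593 + \frac{i \sqrt{2100507371863131}}{99077}$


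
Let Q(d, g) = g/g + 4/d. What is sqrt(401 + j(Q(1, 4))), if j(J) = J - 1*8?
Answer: sqrt(398) ≈ 19.950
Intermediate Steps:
Q(d, g) = 1 + 4/d
j(J) = -8 + J (j(J) = J - 8 = -8 + J)
sqrt(401 + j(Q(1, 4))) = sqrt(401 + (-8 + (4 + 1)/1)) = sqrt(401 + (-8 + 1*5)) = sqrt(401 + (-8 + 5)) = sqrt(401 - 3) = sqrt(398)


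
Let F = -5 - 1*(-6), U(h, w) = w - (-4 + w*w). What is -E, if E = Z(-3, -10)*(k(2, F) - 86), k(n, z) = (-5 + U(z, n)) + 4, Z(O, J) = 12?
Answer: 1020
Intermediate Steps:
U(h, w) = 4 + w - w**2 (U(h, w) = w - (-4 + w**2) = w + (4 - w**2) = 4 + w - w**2)
F = 1 (F = -5 + 6 = 1)
k(n, z) = 3 + n - n**2 (k(n, z) = (-5 + (4 + n - n**2)) + 4 = (-1 + n - n**2) + 4 = 3 + n - n**2)
E = -1020 (E = 12*((3 + 2 - 1*2**2) - 86) = 12*((3 + 2 - 1*4) - 86) = 12*((3 + 2 - 4) - 86) = 12*(1 - 86) = 12*(-85) = -1020)
-E = -1*(-1020) = 1020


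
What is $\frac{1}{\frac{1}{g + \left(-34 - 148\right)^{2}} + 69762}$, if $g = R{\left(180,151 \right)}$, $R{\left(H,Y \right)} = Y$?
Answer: $\frac{33275}{2321330551} \approx 1.4334 \cdot 10^{-5}$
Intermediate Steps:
$g = 151$
$\frac{1}{\frac{1}{g + \left(-34 - 148\right)^{2}} + 69762} = \frac{1}{\frac{1}{151 + \left(-34 - 148\right)^{2}} + 69762} = \frac{1}{\frac{1}{151 + \left(-182\right)^{2}} + 69762} = \frac{1}{\frac{1}{151 + 33124} + 69762} = \frac{1}{\frac{1}{33275} + 69762} = \frac{1}{\frac{2321330551}{33275}} = \frac{33275}{2321330551}$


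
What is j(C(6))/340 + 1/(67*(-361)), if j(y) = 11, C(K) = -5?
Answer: 265717/8223580 ≈ 0.032312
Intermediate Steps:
j(C(6))/340 + 1/(67*(-361)) = 11/340 + 1/(67*(-361)) = 11*(1/340) + (1/67)*(-1/361) = 11/340 - 1/24187 = 265717/8223580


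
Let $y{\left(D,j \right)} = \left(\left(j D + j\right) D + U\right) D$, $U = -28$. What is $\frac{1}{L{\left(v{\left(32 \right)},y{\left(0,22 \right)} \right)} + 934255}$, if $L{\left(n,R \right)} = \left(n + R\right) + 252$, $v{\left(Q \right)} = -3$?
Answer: $\frac{1}{934504} \approx 1.0701 \cdot 10^{-6}$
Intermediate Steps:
$y{\left(D,j \right)} = D \left(-28 + D \left(j + D j\right)\right)$ ($y{\left(D,j \right)} = \left(\left(j D + j\right) D - 28\right) D = \left(\left(D j + j\right) D - 28\right) D = \left(\left(j + D j\right) D - 28\right) D = \left(D \left(j + D j\right) - 28\right) D = \left(-28 + D \left(j + D j\right)\right) D = D \left(-28 + D \left(j + D j\right)\right)$)
$L{\left(n,R \right)} = 252 + R + n$ ($L{\left(n,R \right)} = \left(R + n\right) + 252 = 252 + R + n$)
$\frac{1}{L{\left(v{\left(32 \right)},y{\left(0,22 \right)} \right)} + 934255} = \frac{1}{\left(252 + 0 \left(-28 + 0 \cdot 22 + 22 \cdot 0^{2}\right) - 3\right) + 934255} = \frac{1}{\left(252 + 0 \left(-28 + 0 + 22 \cdot 0\right) - 3\right) + 934255} = \frac{1}{\left(252 + 0 \left(-28 + 0 + 0\right) - 3\right) + 934255} = \frac{1}{\left(252 + 0 \left(-28\right) - 3\right) + 934255} = \frac{1}{\left(252 + 0 - 3\right) + 934255} = \frac{1}{249 + 934255} = \frac{1}{934504}$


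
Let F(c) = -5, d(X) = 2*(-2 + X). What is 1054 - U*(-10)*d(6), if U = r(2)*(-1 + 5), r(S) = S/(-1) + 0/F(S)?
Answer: 414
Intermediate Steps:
d(X) = -4 + 2*X
r(S) = -S (r(S) = S/(-1) + 0/(-5) = S*(-1) + 0*(-1/5) = -S + 0 = -S)
U = -8 (U = (-1*2)*(-1 + 5) = -2*4 = -8)
1054 - U*(-10)*d(6) = 1054 - (-8*(-10))*(-4 + 2*6) = 1054 - 80*(-4 + 12) = 1054 - 80*8 = 1054 - 1*640 = 1054 - 640 = 414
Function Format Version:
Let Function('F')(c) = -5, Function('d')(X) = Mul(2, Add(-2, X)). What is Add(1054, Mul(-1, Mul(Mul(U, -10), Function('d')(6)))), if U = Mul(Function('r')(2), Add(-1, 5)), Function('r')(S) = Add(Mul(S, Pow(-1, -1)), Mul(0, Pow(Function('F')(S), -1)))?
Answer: 414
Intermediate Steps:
Function('d')(X) = Add(-4, Mul(2, X))
Function('r')(S) = Mul(-1, S) (Function('r')(S) = Add(Mul(S, Pow(-1, -1)), Mul(0, Pow(-5, -1))) = Add(Mul(S, -1), Mul(0, Rational(-1, 5))) = Add(Mul(-1, S), 0) = Mul(-1, S))
U = -8 (U = Mul(Mul(-1, 2), Add(-1, 5)) = Mul(-2, 4) = -8)
Add(1054, Mul(-1, Mul(Mul(U, -10), Function('d')(6)))) = Add(1054, Mul(-1, Mul(Mul(-8, -10), Add(-4, Mul(2, 6))))) = Add(1054, Mul(-1, Mul(80, Add(-4, 12)))) = Add(1054, Mul(-1, Mul(80, 8))) = Add(1054, Mul(-1, 640)) = Add(1054, -640) = 414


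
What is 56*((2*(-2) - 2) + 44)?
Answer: 2128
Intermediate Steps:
56*((2*(-2) - 2) + 44) = 56*((-4 - 2) + 44) = 56*(-6 + 44) = 56*38 = 2128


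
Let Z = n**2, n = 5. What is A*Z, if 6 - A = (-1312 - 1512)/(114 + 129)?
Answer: 107050/243 ≈ 440.54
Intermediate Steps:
Z = 25 (Z = 5**2 = 25)
A = 4282/243 (A = 6 - (-1312 - 1512)/(114 + 129) = 6 - (-2824)/243 = 6 - 1*(-2824/243) = 6 + 2824/243 = 4282/243 ≈ 17.621)
A*Z = (4282/243)*25 = 107050/243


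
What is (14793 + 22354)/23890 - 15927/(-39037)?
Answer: 1830603469/932593930 ≈ 1.9629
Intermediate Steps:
(14793 + 22354)/23890 - 15927/(-39037) = 37147*(1/23890) - 15927*(-1/39037) = 37147/23890 + 15927/39037 = 1830603469/932593930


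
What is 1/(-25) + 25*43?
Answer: 26874/25 ≈ 1075.0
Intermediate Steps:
1/(-25) + 25*43 = -1/25 + 1075 = 26874/25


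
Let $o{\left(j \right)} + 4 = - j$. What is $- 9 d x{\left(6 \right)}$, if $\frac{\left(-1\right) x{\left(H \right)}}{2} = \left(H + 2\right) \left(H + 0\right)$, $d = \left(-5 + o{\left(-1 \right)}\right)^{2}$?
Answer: $55296$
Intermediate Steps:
$o{\left(j \right)} = -4 - j$
$d = 64$ ($d = \left(-5 - 3\right)^{2} = \left(-8\right)^{2} = 64$)
$x{\left(H \right)} = - 2 H \left(2 + H\right)$ ($x{\left(H \right)} = - 2 \left(H + 2\right) \left(H + 0\right) = - 2 \left(2 + H\right) H = - 2 H \left(2 + H\right)$)
$- 9 d x{\left(6 \right)} = \left(-9\right) 64 \left(\left(-2\right) 6 \left(2 + 6\right)\right) = - 576 \left(\left(-2\right) 6 \cdot 8\right) = \left(-576\right) \left(-96\right) = 55296$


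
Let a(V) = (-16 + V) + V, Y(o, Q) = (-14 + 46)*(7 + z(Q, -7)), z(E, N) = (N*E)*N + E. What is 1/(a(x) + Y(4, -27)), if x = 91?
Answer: -1/42810 ≈ -2.3359e-5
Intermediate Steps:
z(E, N) = E + E*N² (z(E, N) = (E*N)*N + E = E*N² + E = E + E*N²)
Y(o, Q) = 224 + 1600*Q (Y(o, Q) = (-14 + 46)*(7 + Q*(1 + (-7)²)) = 32*(7 + Q*(1 + 49)) = 32*(7 + Q*50) = 32*(7 + 50*Q) = 224 + 1600*Q)
a(V) = -16 + 2*V
1/(a(x) + Y(4, -27)) = 1/((-16 + 2*91) + (224 + 1600*(-27))) = 1/((-16 + 182) + (224 - 43200)) = 1/(166 - 42976) = 1/(-42810) = -1/42810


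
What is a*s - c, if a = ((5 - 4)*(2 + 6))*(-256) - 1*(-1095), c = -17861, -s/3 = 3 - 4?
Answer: 15002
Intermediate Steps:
s = 3 (s = -3*(3 - 4) = -3*(-1) = 3)
a = -953 (a = (1*8)*(-256) + 1095 = 8*(-256) + 1095 = -2048 + 1095 = -953)
a*s - c = -953*3 - 1*(-17861) = -2859 + 17861 = 15002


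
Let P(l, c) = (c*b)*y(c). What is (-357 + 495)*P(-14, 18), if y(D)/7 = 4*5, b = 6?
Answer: 2086560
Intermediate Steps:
y(D) = 140 (y(D) = 7*(4*5) = 7*20 = 140)
P(l, c) = 840*c (P(l, c) = (c*6)*140 = (6*c)*140 = 840*c)
(-357 + 495)*P(-14, 18) = (-357 + 495)*(840*18) = 138*15120 = 2086560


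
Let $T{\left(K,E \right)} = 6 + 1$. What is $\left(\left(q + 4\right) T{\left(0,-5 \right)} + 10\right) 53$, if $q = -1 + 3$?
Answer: $2756$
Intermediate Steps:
$T{\left(K,E \right)} = 7$
$q = 2$
$\left(\left(q + 4\right) T{\left(0,-5 \right)} + 10\right) 53 = \left(\left(2 + 4\right) 7 + 10\right) 53 = \left(6 \cdot 7 + 10\right) 53 = \left(42 + 10\right) 53 = 52 \cdot 53 = 2756$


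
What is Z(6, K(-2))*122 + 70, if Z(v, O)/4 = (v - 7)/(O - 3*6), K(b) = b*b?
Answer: 734/7 ≈ 104.86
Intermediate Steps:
K(b) = b**2
Z(v, O) = 4*(-7 + v)/(-18 + O) (Z(v, O) = 4*((v - 7)/(O - 3*6)) = 4*((-7 + v)/(O - 18)) = 4*((-7 + v)/(-18 + O)) = 4*(-7 + v)/(-18 + O))
Z(6, K(-2))*122 + 70 = (4*(-7 + 6)/(-18 + (-2)**2))*122 + 70 = (4*(-1)/(-18 + 4))*122 + 70 = (4*(-1)/(-14))*122 + 70 = (4*(-1/14)*(-1))*122 + 70 = (2/7)*122 + 70 = 244/7 + 70 = 734/7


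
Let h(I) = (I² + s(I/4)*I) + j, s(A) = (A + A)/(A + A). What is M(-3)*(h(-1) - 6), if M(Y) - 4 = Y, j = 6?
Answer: 0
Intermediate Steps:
M(Y) = 4 + Y
s(A) = 1 (s(A) = (2*A)/((2*A)) = (2*A)*(1/(2*A)) = 1)
h(I) = 6 + I + I² (h(I) = (I² + 1*I) + 6 = (I² + I) + 6 = (I + I²) + 6 = 6 + I + I²)
M(-3)*(h(-1) - 6) = (4 - 3)*((6 - 1 + (-1)²) - 6) = 1*((6 - 1 + 1) - 6) = 1*(6 - 6) = 1*0 = 0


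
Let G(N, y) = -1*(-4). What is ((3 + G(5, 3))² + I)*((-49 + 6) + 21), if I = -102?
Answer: 1166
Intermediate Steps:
G(N, y) = 4
((3 + G(5, 3))² + I)*((-49 + 6) + 21) = ((3 + 4)² - 102)*((-49 + 6) + 21) = (7² - 102)*(-43 + 21) = (49 - 102)*(-22) = -53*(-22) = 1166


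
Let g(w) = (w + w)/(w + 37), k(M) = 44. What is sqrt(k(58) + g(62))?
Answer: 8*sqrt(770)/33 ≈ 6.7270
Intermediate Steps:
g(w) = 2*w/(37 + w) (g(w) = (2*w)/(37 + w) = 2*w/(37 + w))
sqrt(k(58) + g(62)) = sqrt(44 + 2*62/(37 + 62)) = sqrt(44 + 2*62/99) = sqrt(44 + 2*62*(1/99)) = sqrt(44 + 124/99) = sqrt(4480/99) = 8*sqrt(770)/33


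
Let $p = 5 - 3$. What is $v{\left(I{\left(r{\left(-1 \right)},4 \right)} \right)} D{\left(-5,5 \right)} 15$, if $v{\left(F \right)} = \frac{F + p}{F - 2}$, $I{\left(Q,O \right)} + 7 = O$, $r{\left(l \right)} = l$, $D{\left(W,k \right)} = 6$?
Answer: $18$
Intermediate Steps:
$p = 2$ ($p = 5 - 3 = 2$)
$I{\left(Q,O \right)} = -7 + O$
$v{\left(F \right)} = \frac{2 + F}{-2 + F}$ ($v{\left(F \right)} = \frac{F + 2}{F - 2} = \frac{2 + F}{-2 + F}$)
$v{\left(I{\left(r{\left(-1 \right)},4 \right)} \right)} D{\left(-5,5 \right)} 15 = \frac{2 + \left(-7 + 4\right)}{-2 + \left(-7 + 4\right)} 6 \cdot 15 = \frac{2 - 3}{-2 - 3} \cdot 6 \cdot 15 = \frac{1}{-5} \left(-1\right) 6 \cdot 15 = \left(- \frac{1}{5}\right) \left(-1\right) 6 \cdot 15 = \frac{1}{5} \cdot 6 \cdot 15 = \frac{6}{5} \cdot 15 = 18$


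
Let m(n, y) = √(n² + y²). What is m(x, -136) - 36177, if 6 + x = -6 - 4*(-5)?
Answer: -36177 + 8*√290 ≈ -36041.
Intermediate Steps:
x = 8 (x = -6 + (-6 - 4*(-5)) = -6 + (-6 + 20) = -6 + 14 = 8)
m(x, -136) - 36177 = √(8² + (-136)²) - 36177 = √(64 + 18496) - 36177 = √18560 - 36177 = 8*√290 - 36177 = -36177 + 8*√290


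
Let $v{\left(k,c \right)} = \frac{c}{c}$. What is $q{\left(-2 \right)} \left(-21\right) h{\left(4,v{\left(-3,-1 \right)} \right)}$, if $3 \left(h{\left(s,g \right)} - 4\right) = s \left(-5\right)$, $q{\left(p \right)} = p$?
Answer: $-112$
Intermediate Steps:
$v{\left(k,c \right)} = 1$
$h{\left(s,g \right)} = 4 - \frac{5 s}{3}$ ($h{\left(s,g \right)} = 4 + \frac{s \left(-5\right)}{3} = 4 + \frac{\left(-5\right) s}{3} = 4 - \frac{5 s}{3}$)
$q{\left(-2 \right)} \left(-21\right) h{\left(4,v{\left(-3,-1 \right)} \right)} = \left(-2\right) \left(-21\right) \left(4 - \frac{20}{3}\right) = 42 \left(4 - \frac{20}{3}\right) = 42 \left(- \frac{8}{3}\right) = -112$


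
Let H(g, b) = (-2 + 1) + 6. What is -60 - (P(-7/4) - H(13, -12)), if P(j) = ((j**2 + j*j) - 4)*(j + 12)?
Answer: -2457/32 ≈ -76.781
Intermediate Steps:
H(g, b) = 5 (H(g, b) = -1 + 6 = 5)
P(j) = (-4 + 2*j**2)*(12 + j) (P(j) = ((j**2 + j**2) - 4)*(12 + j) = (2*j**2 - 4)*(12 + j) = (-4 + 2*j**2)*(12 + j))
-60 - (P(-7/4) - H(13, -12)) = -60 - ((-48 - (-28)/4 + 2*(-7/4)**3 + 24*(-7/4)**2) - 1*5) = -60 - ((-48 - (-28)/4 + 2*(-7*1/4)**3 + 24*(-7*1/4)**2) - 5) = -60 - ((-48 - 4*(-7/4) + 2*(-7/4)**3 + 24*(-7/4)**2) - 5) = -60 - ((-48 + 7 + 2*(-343/64) + 24*(49/16)) - 5) = -60 - ((-48 + 7 - 343/32 + 147/2) - 5) = -60 - (697/32 - 5) = -60 - 1*537/32 = -60 - 537/32 = -2457/32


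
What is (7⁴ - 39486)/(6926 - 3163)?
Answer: -37085/3763 ≈ -9.8552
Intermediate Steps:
(7⁴ - 39486)/(6926 - 3163) = (2401 - 39486)/3763 = -37085*1/3763 = -37085/3763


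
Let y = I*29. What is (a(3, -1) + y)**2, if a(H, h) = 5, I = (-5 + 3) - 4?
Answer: 28561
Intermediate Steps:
I = -6 (I = -2 - 4 = -6)
y = -174 (y = -6*29 = -174)
(a(3, -1) + y)**2 = (5 - 174)**2 = (-169)**2 = 28561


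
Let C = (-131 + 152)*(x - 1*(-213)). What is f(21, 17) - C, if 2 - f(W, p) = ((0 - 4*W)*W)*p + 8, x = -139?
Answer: 28428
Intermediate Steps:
f(W, p) = -6 + 4*p*W² (f(W, p) = 2 - (((0 - 4*W)*W)*p + 8) = 2 - (((-4*W)*W)*p + 8) = 2 - ((-4*W²)*p + 8) = 2 - (-4*p*W² + 8) = 2 - (8 - 4*p*W²) = 2 + (-8 + 4*p*W²) = -6 + 4*p*W²)
C = 1554 (C = (-131 + 152)*(-139 - 1*(-213)) = 21*(-139 + 213) = 21*74 = 1554)
f(21, 17) - C = (-6 + 4*17*21²) - 1*1554 = (-6 + 4*17*441) - 1554 = (-6 + 29988) - 1554 = 29982 - 1554 = 28428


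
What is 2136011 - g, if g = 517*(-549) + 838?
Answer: 2419006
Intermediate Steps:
g = -282995 (g = -283833 + 838 = -282995)
2136011 - g = 2136011 - 1*(-282995) = 2136011 + 282995 = 2419006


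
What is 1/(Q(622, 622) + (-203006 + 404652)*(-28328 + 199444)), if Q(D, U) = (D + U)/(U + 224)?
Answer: 423/14595554484550 ≈ 2.8981e-11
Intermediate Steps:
Q(D, U) = (D + U)/(224 + U)
1/(Q(622, 622) + (-203006 + 404652)*(-28328 + 199444)) = 1/((622 + 622)/(224 + 622) + (-203006 + 404652)*(-28328 + 199444)) = 1/(1244/846 + 201646*171116) = 1/((1/846)*1244 + 34504856936) = 1/(622/423 + 34504856936) = 1/(14595554484550/423) = 423/14595554484550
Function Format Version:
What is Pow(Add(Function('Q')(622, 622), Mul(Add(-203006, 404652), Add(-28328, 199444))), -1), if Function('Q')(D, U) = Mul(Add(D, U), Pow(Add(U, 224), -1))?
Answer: Rational(423, 14595554484550) ≈ 2.8981e-11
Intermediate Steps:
Function('Q')(D, U) = Mul(Pow(Add(224, U), -1), Add(D, U)) (Function('Q')(D, U) = Mul(Add(D, U), Pow(Add(224, U), -1)) = Mul(Pow(Add(224, U), -1), Add(D, U)))
Pow(Add(Function('Q')(622, 622), Mul(Add(-203006, 404652), Add(-28328, 199444))), -1) = Pow(Add(Mul(Pow(Add(224, 622), -1), Add(622, 622)), Mul(Add(-203006, 404652), Add(-28328, 199444))), -1) = Pow(Add(Mul(Pow(846, -1), 1244), Mul(201646, 171116)), -1) = Pow(Add(Mul(Rational(1, 846), 1244), 34504856936), -1) = Pow(Add(Rational(622, 423), 34504856936), -1) = Pow(Rational(14595554484550, 423), -1) = Rational(423, 14595554484550)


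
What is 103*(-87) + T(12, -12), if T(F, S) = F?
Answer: -8949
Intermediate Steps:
103*(-87) + T(12, -12) = 103*(-87) + 12 = -8961 + 12 = -8949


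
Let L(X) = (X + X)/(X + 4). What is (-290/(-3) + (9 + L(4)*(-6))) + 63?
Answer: 488/3 ≈ 162.67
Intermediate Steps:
L(X) = 2*X/(4 + X) (L(X) = (2*X)/(4 + X) = 2*X/(4 + X))
(-290/(-3) + (9 + L(4)*(-6))) + 63 = (-290/(-3) + (9 + (2*4/(4 + 4))*(-6))) + 63 = (-290*(-1/3) + (9 + (2*4/8)*(-6))) + 63 = (290/3 + (9 + (2*4*(1/8))*(-6))) + 63 = (290/3 + (9 + 1*(-6))) + 63 = (290/3 + (9 - 6)) + 63 = (290/3 + 3) + 63 = 299/3 + 63 = 488/3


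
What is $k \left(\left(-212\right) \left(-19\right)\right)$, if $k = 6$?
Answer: $24168$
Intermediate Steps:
$k \left(\left(-212\right) \left(-19\right)\right) = 6 \left(\left(-212\right) \left(-19\right)\right) = 6 \cdot 4028 = 24168$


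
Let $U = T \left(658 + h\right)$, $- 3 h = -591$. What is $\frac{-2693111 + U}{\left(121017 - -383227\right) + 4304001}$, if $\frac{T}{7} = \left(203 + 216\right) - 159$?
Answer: $- \frac{1137011}{4808245} \approx -0.23647$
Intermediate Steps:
$T = 1820$ ($T = 7 \left(\left(203 + 216\right) - 159\right) = 7 \left(419 - 159\right) = 7 \cdot 260 = 1820$)
$h = 197$ ($h = \left(- \frac{1}{3}\right) \left(-591\right) = 197$)
$U = 1556100$ ($U = 1820 \left(658 + 197\right) = 1820 \cdot 855 = 1556100$)
$\frac{-2693111 + U}{\left(121017 - -383227\right) + 4304001} = \frac{-2693111 + 1556100}{\left(121017 - -383227\right) + 4304001} = - \frac{1137011}{\left(121017 + 383227\right) + 4304001} = - \frac{1137011}{504244 + 4304001} = - \frac{1137011}{4808245}$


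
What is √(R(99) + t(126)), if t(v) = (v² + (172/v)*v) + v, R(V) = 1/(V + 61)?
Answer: √25878410/40 ≈ 127.18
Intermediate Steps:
R(V) = 1/(61 + V)
t(v) = 172 + v + v² (t(v) = (v² + 172) + v = (172 + v²) + v = 172 + v + v²)
√(R(99) + t(126)) = √(1/(61 + 99) + (172 + 126 + 126²)) = √(1/160 + (172 + 126 + 15876)) = √(1/160 + 16174) = √(2587841/160) = √25878410/40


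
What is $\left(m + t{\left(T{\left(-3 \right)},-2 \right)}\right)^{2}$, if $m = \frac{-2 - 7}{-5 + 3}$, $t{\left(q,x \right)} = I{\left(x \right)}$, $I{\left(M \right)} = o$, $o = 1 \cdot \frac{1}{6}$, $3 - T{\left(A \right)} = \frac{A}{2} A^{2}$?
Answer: $\frac{196}{9} \approx 21.778$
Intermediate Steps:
$T{\left(A \right)} = 3 - \frac{A^{3}}{2}$ ($T{\left(A \right)} = 3 - \frac{A}{2} A^{2} = 3 - \frac{A^{3}}{2}$)
$o = \frac{1}{6}$ ($o = 1 \cdot \frac{1}{6} = \frac{1}{6} \approx 0.16667$)
$I{\left(M \right)} = \frac{1}{6}$
$t{\left(q,x \right)} = \frac{1}{6}$
$m = \frac{9}{2}$ ($m = - \frac{9}{-2} = \left(-9\right) \left(- \frac{1}{2}\right) = \frac{9}{2} \approx 4.5$)
$\left(m + t{\left(T{\left(-3 \right)},-2 \right)}\right)^{2} = \left(\frac{9}{2} + \frac{1}{6}\right)^{2} = \left(\frac{14}{3}\right)^{2} = \frac{196}{9}$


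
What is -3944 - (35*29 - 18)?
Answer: -4941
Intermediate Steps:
-3944 - (35*29 - 18) = -3944 - (1015 - 18) = -3944 - 1*997 = -3944 - 997 = -4941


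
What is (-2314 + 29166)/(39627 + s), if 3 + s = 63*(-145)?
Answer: 26852/30489 ≈ 0.88071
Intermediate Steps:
s = -9138 (s = -3 + 63*(-145) = -3 - 9135 = -9138)
(-2314 + 29166)/(39627 + s) = (-2314 + 29166)/(39627 - 9138) = 26852/30489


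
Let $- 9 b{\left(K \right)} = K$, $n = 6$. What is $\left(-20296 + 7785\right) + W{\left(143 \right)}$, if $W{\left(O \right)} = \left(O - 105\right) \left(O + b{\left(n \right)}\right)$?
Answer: $- \frac{21307}{3} \approx -7102.3$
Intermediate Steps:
$b{\left(K \right)} = - \frac{K}{9}$
$W{\left(O \right)} = \left(-105 + O\right) \left(- \frac{2}{3} + O\right)$ ($W{\left(O \right)} = \left(O - 105\right) \left(O - \frac{2}{3}\right) = \left(-105 + O\right) \left(O - \frac{2}{3}\right) = \left(-105 + O\right) \left(- \frac{2}{3} + O\right)$)
$\left(-20296 + 7785\right) + W{\left(143 \right)} = \left(-20296 + 7785\right) + \left(70 + 143^{2} - \frac{45331}{3}\right) = -12511 + \left(70 + 20449 - \frac{45331}{3}\right) = -12511 + \frac{16226}{3} = - \frac{21307}{3}$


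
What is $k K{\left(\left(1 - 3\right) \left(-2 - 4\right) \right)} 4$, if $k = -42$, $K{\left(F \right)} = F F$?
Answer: $-24192$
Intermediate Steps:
$K{\left(F \right)} = F^{2}$
$k K{\left(\left(1 - 3\right) \left(-2 - 4\right) \right)} 4 = - 42 \left(\left(1 - 3\right) \left(-2 - 4\right)\right)^{2} \cdot 4 = - 42 \left(\left(-2\right) \left(-6\right)\right)^{2} \cdot 4 = - 42 \cdot 12^{2} \cdot 4 = \left(-42\right) 144 \cdot 4 = \left(-6048\right) 4 = -24192$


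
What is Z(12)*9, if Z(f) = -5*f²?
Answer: -6480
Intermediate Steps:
Z(12)*9 = -5*12²*9 = -5*144*9 = -720*9 = -6480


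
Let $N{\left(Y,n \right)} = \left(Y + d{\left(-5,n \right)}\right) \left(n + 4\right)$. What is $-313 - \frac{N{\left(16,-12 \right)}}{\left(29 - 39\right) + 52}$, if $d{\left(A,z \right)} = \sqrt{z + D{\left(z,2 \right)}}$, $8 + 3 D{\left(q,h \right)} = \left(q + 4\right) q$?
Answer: $- \frac{6509}{21} + \frac{8 \sqrt{39}}{63} \approx -309.16$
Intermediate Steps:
$D{\left(q,h \right)} = - \frac{8}{3} + \frac{q \left(4 + q\right)}{3}$ ($D{\left(q,h \right)} = - \frac{8}{3} + \frac{\left(q + 4\right) q}{3} = - \frac{8}{3} + \frac{\left(4 + q\right) q}{3} = - \frac{8}{3} + \frac{q \left(4 + q\right)}{3}$)
$d{\left(A,z \right)} = \sqrt{- \frac{8}{3} + \frac{z^{2}}{3} + \frac{7 z}{3}}$ ($d{\left(A,z \right)} = \sqrt{z + \left(- \frac{8}{3} + \frac{z^{2}}{3} + \frac{4 z}{3}\right)} = \sqrt{- \frac{8}{3} + \frac{z^{2}}{3} + \frac{7 z}{3}}$)
$N{\left(Y,n \right)} = \left(4 + n\right) \left(Y + \frac{\sqrt{-24 + 3 n^{2} + 21 n}}{3}\right)$ ($N{\left(Y,n \right)} = \left(Y + \frac{\sqrt{-24 + 3 n^{2} + 21 n}}{3}\right) \left(n + 4\right) = \left(Y + \frac{\sqrt{-24 + 3 n^{2} + 21 n}}{3}\right) \left(4 + n\right) = \left(4 + n\right) \left(Y + \frac{\sqrt{-24 + 3 n^{2} + 21 n}}{3}\right)$)
$-313 - \frac{N{\left(16,-12 \right)}}{\left(29 - 39\right) + 52} = -313 - \frac{4 \cdot 16 + \frac{4 \sqrt{-24 + 3 \left(-12\right)^{2} + 21 \left(-12\right)}}{3} + 16 \left(-12\right) + \frac{1}{3} \left(-12\right) \sqrt{-24 + 3 \left(-12\right)^{2} + 21 \left(-12\right)}}{\left(29 - 39\right) + 52} = -313 - \frac{64 + \frac{4 \sqrt{-24 + 3 \cdot 144 - 252}}{3} - 192 + \frac{1}{3} \left(-12\right) \sqrt{-24 + 3 \cdot 144 - 252}}{-10 + 52} = -313 - \frac{64 + \frac{4 \sqrt{-24 + 432 - 252}}{3} - 192 + \frac{1}{3} \left(-12\right) \sqrt{-24 + 432 - 252}}{42} = -313 - \left(64 + \frac{4 \sqrt{156}}{3} - 192 + \frac{1}{3} \left(-12\right) \sqrt{156}\right) \frac{1}{42} = -313 - \left(64 + \frac{4 \cdot 2 \sqrt{39}}{3} - 192 + \frac{1}{3} \left(-12\right) 2 \sqrt{39}\right) \frac{1}{42} = -313 - \left(64 + \frac{8 \sqrt{39}}{3} - 192 - 8 \sqrt{39}\right) \frac{1}{42} = -313 - \left(-128 - \frac{16 \sqrt{39}}{3}\right) \frac{1}{42} = -313 - \left(- \frac{64}{21} - \frac{8 \sqrt{39}}{63}\right) = -313 + \left(\frac{64}{21} + \frac{8 \sqrt{39}}{63}\right) = - \frac{6509}{21} + \frac{8 \sqrt{39}}{63}$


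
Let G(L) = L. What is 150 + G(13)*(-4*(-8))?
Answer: 566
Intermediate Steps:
150 + G(13)*(-4*(-8)) = 150 + 13*(-4*(-8)) = 150 + 13*32 = 150 + 416 = 566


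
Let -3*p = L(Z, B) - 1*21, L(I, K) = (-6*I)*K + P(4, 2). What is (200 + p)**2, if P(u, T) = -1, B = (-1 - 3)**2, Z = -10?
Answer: 114244/9 ≈ 12694.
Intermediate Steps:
B = 16 (B = (-4)**2 = 16)
L(I, K) = -1 - 6*I*K (L(I, K) = (-6*I)*K - 1 = -6*I*K - 1 = -1 - 6*I*K)
p = -938/3 (p = -((-1 - 6*(-10)*16) - 1*21)/3 = -((-1 + 960) - 21)/3 = -(959 - 21)/3 = -1/3*938 = -938/3 ≈ -312.67)
(200 + p)**2 = (200 - 938/3)**2 = (-338/3)**2 = 114244/9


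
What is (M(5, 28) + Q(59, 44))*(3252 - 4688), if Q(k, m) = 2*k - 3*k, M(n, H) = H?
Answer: 44516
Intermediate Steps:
Q(k, m) = -k
(M(5, 28) + Q(59, 44))*(3252 - 4688) = (28 - 1*59)*(3252 - 4688) = (28 - 59)*(-1436) = -31*(-1436) = 44516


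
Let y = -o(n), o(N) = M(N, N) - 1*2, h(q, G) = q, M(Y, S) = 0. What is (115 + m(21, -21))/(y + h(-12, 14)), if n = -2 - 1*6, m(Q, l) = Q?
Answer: -68/5 ≈ -13.600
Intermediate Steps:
n = -8 (n = -2 - 6 = -8)
o(N) = -2 (o(N) = 0 - 1*2 = 0 - 2 = -2)
y = 2 (y = -1*(-2) = 2)
(115 + m(21, -21))/(y + h(-12, 14)) = (115 + 21)/(2 - 12) = 136/(-10) = 136*(-⅒) = -68/5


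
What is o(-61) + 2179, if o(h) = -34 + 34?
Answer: 2179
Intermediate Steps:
o(h) = 0
o(-61) + 2179 = 0 + 2179 = 2179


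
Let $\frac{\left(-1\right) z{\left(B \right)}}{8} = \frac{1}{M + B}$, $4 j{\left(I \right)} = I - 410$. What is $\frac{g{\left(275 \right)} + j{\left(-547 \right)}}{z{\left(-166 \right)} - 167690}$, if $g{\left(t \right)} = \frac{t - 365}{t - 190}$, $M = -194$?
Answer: $\frac{735345}{513131332} \approx 0.0014331$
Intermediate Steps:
$j{\left(I \right)} = - \frac{205}{2} + \frac{I}{4}$ ($j{\left(I \right)} = \frac{I - 410}{4} = \frac{-410 + I}{4} = - \frac{205}{2} + \frac{I}{4}$)
$g{\left(t \right)} = \frac{-365 + t}{-190 + t}$
$z{\left(B \right)} = - \frac{8}{-194 + B}$
$\frac{g{\left(275 \right)} + j{\left(-547 \right)}}{z{\left(-166 \right)} - 167690} = \frac{\frac{-365 + 275}{-190 + 275} + \left(- \frac{205}{2} + \frac{1}{4} \left(-547\right)\right)}{- \frac{8}{-194 - 166} - 167690} = \frac{\frac{1}{85} \left(-90\right) - \frac{957}{4}}{- \frac{8}{-360} - 167690} = \frac{\frac{1}{85} \left(-90\right) - \frac{957}{4}}{\left(-8\right) \left(- \frac{1}{360}\right) - 167690} = \frac{- \frac{18}{17} - \frac{957}{4}}{\frac{1}{45} - 167690} = - \frac{16341}{68 \left(- \frac{7546049}{45}\right)} = \left(- \frac{16341}{68}\right) \left(- \frac{45}{7546049}\right) = \frac{735345}{513131332}$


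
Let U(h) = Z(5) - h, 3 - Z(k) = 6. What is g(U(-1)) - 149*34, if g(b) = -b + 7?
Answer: -5057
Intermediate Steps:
Z(k) = -3 (Z(k) = 3 - 1*6 = 3 - 6 = -3)
U(h) = -3 - h
g(b) = 7 - b
g(U(-1)) - 149*34 = (7 - (-3 - 1*(-1))) - 149*34 = (7 - (-3 + 1)) - 5066 = (7 - 1*(-2)) - 5066 = (7 + 2) - 5066 = 9 - 5066 = -5057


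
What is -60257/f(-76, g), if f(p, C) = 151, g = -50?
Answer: -60257/151 ≈ -399.05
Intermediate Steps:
-60257/f(-76, g) = -60257/151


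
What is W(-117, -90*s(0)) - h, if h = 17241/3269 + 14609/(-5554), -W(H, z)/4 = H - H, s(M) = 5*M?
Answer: -6857099/2593718 ≈ -2.6437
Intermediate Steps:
W(H, z) = 0 (W(H, z) = -4*(H - H) = -4*0 = 0)
h = 6857099/2593718 (h = 17241*(1/3269) + 14609*(-1/5554) = 2463/467 - 14609/5554 = 6857099/2593718 ≈ 2.6437)
W(-117, -90*s(0)) - h = 0 - 1*6857099/2593718 = 0 - 6857099/2593718 = -6857099/2593718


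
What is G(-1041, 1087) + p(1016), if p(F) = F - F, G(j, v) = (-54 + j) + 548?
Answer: -547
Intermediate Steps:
G(j, v) = 494 + j
p(F) = 0
G(-1041, 1087) + p(1016) = (494 - 1041) + 0 = -547 + 0 = -547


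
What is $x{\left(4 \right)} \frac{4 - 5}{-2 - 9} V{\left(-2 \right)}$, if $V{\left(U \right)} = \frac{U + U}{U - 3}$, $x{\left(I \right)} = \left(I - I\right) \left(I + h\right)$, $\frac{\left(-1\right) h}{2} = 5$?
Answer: $0$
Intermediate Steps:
$h = -10$ ($h = \left(-2\right) 5 = -10$)
$x{\left(I \right)} = 0$ ($x{\left(I \right)} = \left(I - I\right) \left(I - 10\right) = 0 \left(-10 + I\right) = 0$)
$V{\left(U \right)} = \frac{2 U}{-3 + U}$
$x{\left(4 \right)} \frac{4 - 5}{-2 - 9} V{\left(-2 \right)} = 0 \frac{4 - 5}{-2 - 9} \cdot 2 \left(-2\right) \frac{1}{-3 - 2} = 0 \left(- \frac{1}{-11}\right) 2 \left(-2\right) \frac{1}{-5} = 0 \left(\left(-1\right) \left(- \frac{1}{11}\right)\right) 2 \left(-2\right) \left(- \frac{1}{5}\right) = 0 \cdot \frac{1}{11} \cdot \frac{4}{5} = 0 \cdot \frac{4}{5} = 0$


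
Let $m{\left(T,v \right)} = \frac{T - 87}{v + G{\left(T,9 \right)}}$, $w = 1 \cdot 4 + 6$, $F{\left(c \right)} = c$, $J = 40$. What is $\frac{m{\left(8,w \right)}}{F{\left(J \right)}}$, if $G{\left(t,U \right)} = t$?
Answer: $- \frac{79}{720} \approx -0.10972$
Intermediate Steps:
$w = 10$ ($w = 4 + 6 = 10$)
$m{\left(T,v \right)} = \frac{-87 + T}{T + v}$ ($m{\left(T,v \right)} = \frac{T - 87}{v + T} = \frac{-87 + T}{T + v}$)
$\frac{m{\left(8,w \right)}}{F{\left(J \right)}} = \frac{\frac{1}{8 + 10} \left(-87 + 8\right)}{40} = \frac{1}{18} \left(-79\right) \frac{1}{40} = \left(- \frac{79}{18}\right) \frac{1}{40} = - \frac{79}{720}$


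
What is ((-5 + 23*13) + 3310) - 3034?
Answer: 570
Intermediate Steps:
((-5 + 23*13) + 3310) - 3034 = ((-5 + 299) + 3310) - 3034 = (294 + 3310) - 3034 = 3604 - 3034 = 570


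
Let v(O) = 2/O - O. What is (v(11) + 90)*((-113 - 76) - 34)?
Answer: -194233/11 ≈ -17658.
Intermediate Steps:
v(O) = -O + 2/O
(v(11) + 90)*((-113 - 76) - 34) = ((-1*11 + 2/11) + 90)*((-113 - 76) - 34) = ((-11 + 2*(1/11)) + 90)*(-189 - 34) = ((-11 + 2/11) + 90)*(-223) = (-119/11 + 90)*(-223) = (871/11)*(-223) = -194233/11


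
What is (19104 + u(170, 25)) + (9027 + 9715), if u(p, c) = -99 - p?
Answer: 37577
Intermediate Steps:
(19104 + u(170, 25)) + (9027 + 9715) = (19104 + (-99 - 1*170)) + (9027 + 9715) = (19104 + (-99 - 170)) + 18742 = (19104 - 269) + 18742 = 18835 + 18742 = 37577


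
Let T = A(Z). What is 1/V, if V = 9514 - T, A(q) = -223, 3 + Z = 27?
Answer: 1/9737 ≈ 0.00010270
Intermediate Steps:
Z = 24 (Z = -3 + 27 = 24)
T = -223
V = 9737 (V = 9514 - 1*(-223) = 9514 + 223 = 9737)
1/V = 1/9737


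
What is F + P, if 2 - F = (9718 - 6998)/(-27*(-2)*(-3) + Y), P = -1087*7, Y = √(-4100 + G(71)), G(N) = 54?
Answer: -22997539/3029 + 4624*I*√14/3029 ≈ -7592.5 + 5.7119*I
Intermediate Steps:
Y = 17*I*√14 (Y = √(-4100 + 54) = √(-4046) = 17*I*√14 ≈ 63.608*I)
P = -7609
F = 2 - 2720/(-162 + 17*I*√14) (F = 2 - (9718 - 6998)/(-27*(-2)*(-3) + 17*I*√14) = 2 - 2720/(54*(-3) + 17*I*√14) = 2 - 2720/(-162 + 17*I*√14) ≈ 16.547 + 5.7119*I)
F + P = (50122/3029 + 4624*I*√14/3029) - 7609 = -22997539/3029 + 4624*I*√14/3029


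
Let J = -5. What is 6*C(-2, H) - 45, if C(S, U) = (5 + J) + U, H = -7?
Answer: -87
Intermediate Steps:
C(S, U) = U (C(S, U) = (5 - 5) + U = 0 + U = U)
6*C(-2, H) - 45 = 6*(-7) - 45 = -42 - 45 = -87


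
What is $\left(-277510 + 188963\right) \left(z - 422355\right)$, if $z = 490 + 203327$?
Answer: $19350884286$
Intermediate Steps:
$z = 203817$
$\left(-277510 + 188963\right) \left(z - 422355\right) = \left(-277510 + 188963\right) \left(203817 - 422355\right) = \left(-88547\right) \left(-218538\right) = 19350884286$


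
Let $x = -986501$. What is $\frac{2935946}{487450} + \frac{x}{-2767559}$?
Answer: $\frac{4303136844132}{674523317275} \approx 6.3795$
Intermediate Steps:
$\frac{2935946}{487450} + \frac{x}{-2767559} = \frac{2935946}{487450} - \frac{986501}{-2767559} = 2935946 \cdot \frac{1}{487450} - - \frac{986501}{2767559} = \frac{1467973}{243725} + \frac{986501}{2767559} = \frac{4303136844132}{674523317275}$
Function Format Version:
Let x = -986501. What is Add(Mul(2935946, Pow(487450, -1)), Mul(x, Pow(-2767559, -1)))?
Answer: Rational(4303136844132, 674523317275) ≈ 6.3795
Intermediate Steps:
Add(Mul(2935946, Pow(487450, -1)), Mul(x, Pow(-2767559, -1))) = Add(Mul(2935946, Pow(487450, -1)), Mul(-986501, Pow(-2767559, -1))) = Add(Mul(2935946, Rational(1, 487450)), Mul(-986501, Rational(-1, 2767559))) = Add(Rational(1467973, 243725), Rational(986501, 2767559)) = Rational(4303136844132, 674523317275)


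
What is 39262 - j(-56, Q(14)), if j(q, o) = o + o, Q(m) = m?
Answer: 39234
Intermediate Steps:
j(q, o) = 2*o
39262 - j(-56, Q(14)) = 39262 - 2*14 = 39262 - 1*28 = 39262 - 28 = 39234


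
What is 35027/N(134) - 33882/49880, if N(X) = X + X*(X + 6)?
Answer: 276745063/235608180 ≈ 1.1746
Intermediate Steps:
N(X) = X + X*(6 + X)
35027/N(134) - 33882/49880 = 35027/((134*(7 + 134))) - 33882/49880 = 35027/((134*141)) - 33882*1/49880 = 35027/18894 - 16941/24940 = 276745063/235608180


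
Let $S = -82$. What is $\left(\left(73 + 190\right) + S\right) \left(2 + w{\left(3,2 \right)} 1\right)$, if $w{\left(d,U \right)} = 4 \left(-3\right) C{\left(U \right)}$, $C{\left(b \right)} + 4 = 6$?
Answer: $-3982$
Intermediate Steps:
$C{\left(b \right)} = 2$ ($C{\left(b \right)} = -4 + 6 = 2$)
$w{\left(d,U \right)} = -24$ ($w{\left(d,U \right)} = 4 \left(-3\right) 2 = \left(-12\right) 2 = -24$)
$\left(\left(73 + 190\right) + S\right) \left(2 + w{\left(3,2 \right)} 1\right) = \left(\left(73 + 190\right) - 82\right) \left(2 - 24\right) = \left(263 - 82\right) \left(2 - 24\right) = 181 \left(-22\right) = -3982$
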